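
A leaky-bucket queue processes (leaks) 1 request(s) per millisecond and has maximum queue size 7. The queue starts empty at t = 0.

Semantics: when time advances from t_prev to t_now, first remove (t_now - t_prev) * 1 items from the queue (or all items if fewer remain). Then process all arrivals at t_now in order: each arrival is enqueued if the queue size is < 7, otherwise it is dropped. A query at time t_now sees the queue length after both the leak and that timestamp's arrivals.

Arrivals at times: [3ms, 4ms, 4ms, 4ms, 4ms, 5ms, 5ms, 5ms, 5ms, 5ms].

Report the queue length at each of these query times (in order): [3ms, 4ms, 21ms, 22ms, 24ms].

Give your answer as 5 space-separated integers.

Answer: 1 4 0 0 0

Derivation:
Queue lengths at query times:
  query t=3ms: backlog = 1
  query t=4ms: backlog = 4
  query t=21ms: backlog = 0
  query t=22ms: backlog = 0
  query t=24ms: backlog = 0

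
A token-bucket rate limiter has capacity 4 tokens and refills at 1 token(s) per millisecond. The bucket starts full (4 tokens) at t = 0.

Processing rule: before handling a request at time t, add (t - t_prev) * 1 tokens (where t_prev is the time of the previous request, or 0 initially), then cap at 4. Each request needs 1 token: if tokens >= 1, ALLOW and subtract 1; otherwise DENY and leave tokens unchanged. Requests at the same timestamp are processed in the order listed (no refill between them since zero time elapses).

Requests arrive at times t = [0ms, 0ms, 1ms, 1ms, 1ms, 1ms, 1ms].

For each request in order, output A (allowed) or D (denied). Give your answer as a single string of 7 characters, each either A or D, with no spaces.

Answer: AAAAADD

Derivation:
Simulating step by step:
  req#1 t=0ms: ALLOW
  req#2 t=0ms: ALLOW
  req#3 t=1ms: ALLOW
  req#4 t=1ms: ALLOW
  req#5 t=1ms: ALLOW
  req#6 t=1ms: DENY
  req#7 t=1ms: DENY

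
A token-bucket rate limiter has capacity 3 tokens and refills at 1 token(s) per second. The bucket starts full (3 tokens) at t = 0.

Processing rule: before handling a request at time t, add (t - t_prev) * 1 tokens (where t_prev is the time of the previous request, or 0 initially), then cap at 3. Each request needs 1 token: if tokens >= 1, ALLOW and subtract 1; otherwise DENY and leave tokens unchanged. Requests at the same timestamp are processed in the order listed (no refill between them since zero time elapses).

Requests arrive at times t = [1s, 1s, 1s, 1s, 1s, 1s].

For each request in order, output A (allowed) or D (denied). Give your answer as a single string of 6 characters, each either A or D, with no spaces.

Simulating step by step:
  req#1 t=1s: ALLOW
  req#2 t=1s: ALLOW
  req#3 t=1s: ALLOW
  req#4 t=1s: DENY
  req#5 t=1s: DENY
  req#6 t=1s: DENY

Answer: AAADDD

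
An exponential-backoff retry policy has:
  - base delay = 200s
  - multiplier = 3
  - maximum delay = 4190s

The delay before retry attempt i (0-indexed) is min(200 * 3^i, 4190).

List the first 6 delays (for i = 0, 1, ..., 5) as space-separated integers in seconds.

Computing each delay:
  i=0: min(200*3^0, 4190) = 200
  i=1: min(200*3^1, 4190) = 600
  i=2: min(200*3^2, 4190) = 1800
  i=3: min(200*3^3, 4190) = 4190
  i=4: min(200*3^4, 4190) = 4190
  i=5: min(200*3^5, 4190) = 4190

Answer: 200 600 1800 4190 4190 4190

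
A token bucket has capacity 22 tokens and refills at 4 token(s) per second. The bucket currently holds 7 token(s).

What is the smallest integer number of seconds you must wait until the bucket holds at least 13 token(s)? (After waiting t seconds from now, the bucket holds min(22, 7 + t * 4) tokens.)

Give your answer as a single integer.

Need 7 + t * 4 >= 13, so t >= 6/4.
Smallest integer t = ceil(6/4) = 2.

Answer: 2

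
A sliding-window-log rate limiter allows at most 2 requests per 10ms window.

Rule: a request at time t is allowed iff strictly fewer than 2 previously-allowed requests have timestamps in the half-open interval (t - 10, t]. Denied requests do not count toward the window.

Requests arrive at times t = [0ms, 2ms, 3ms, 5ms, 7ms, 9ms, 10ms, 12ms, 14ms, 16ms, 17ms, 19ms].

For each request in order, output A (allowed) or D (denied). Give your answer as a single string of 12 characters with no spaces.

Tracking allowed requests in the window:
  req#1 t=0ms: ALLOW
  req#2 t=2ms: ALLOW
  req#3 t=3ms: DENY
  req#4 t=5ms: DENY
  req#5 t=7ms: DENY
  req#6 t=9ms: DENY
  req#7 t=10ms: ALLOW
  req#8 t=12ms: ALLOW
  req#9 t=14ms: DENY
  req#10 t=16ms: DENY
  req#11 t=17ms: DENY
  req#12 t=19ms: DENY

Answer: AADDDDAADDDD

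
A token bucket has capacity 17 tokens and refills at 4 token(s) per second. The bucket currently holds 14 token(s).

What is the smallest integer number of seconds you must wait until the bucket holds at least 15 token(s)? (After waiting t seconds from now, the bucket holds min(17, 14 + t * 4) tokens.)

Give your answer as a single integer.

Need 14 + t * 4 >= 15, so t >= 1/4.
Smallest integer t = ceil(1/4) = 1.

Answer: 1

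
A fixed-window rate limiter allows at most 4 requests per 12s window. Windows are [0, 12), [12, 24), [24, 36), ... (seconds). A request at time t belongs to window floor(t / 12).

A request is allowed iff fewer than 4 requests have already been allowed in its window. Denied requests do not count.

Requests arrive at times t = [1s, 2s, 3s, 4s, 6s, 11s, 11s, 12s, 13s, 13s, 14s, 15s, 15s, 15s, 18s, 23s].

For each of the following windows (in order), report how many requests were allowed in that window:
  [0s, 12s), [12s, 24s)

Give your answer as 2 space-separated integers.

Processing requests:
  req#1 t=1s (window 0): ALLOW
  req#2 t=2s (window 0): ALLOW
  req#3 t=3s (window 0): ALLOW
  req#4 t=4s (window 0): ALLOW
  req#5 t=6s (window 0): DENY
  req#6 t=11s (window 0): DENY
  req#7 t=11s (window 0): DENY
  req#8 t=12s (window 1): ALLOW
  req#9 t=13s (window 1): ALLOW
  req#10 t=13s (window 1): ALLOW
  req#11 t=14s (window 1): ALLOW
  req#12 t=15s (window 1): DENY
  req#13 t=15s (window 1): DENY
  req#14 t=15s (window 1): DENY
  req#15 t=18s (window 1): DENY
  req#16 t=23s (window 1): DENY

Allowed counts by window: 4 4

Answer: 4 4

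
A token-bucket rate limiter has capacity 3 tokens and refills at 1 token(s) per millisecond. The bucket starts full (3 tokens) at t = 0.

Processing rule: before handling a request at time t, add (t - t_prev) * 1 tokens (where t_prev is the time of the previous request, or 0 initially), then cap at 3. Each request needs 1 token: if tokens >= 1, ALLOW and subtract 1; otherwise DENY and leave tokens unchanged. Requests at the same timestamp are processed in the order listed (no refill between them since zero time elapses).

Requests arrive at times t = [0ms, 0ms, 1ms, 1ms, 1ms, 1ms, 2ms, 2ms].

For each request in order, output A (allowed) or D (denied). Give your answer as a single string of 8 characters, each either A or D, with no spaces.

Answer: AAAADDAD

Derivation:
Simulating step by step:
  req#1 t=0ms: ALLOW
  req#2 t=0ms: ALLOW
  req#3 t=1ms: ALLOW
  req#4 t=1ms: ALLOW
  req#5 t=1ms: DENY
  req#6 t=1ms: DENY
  req#7 t=2ms: ALLOW
  req#8 t=2ms: DENY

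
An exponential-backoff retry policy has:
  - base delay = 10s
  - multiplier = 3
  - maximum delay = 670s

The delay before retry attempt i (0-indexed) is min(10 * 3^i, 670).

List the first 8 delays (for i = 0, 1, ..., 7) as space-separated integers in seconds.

Answer: 10 30 90 270 670 670 670 670

Derivation:
Computing each delay:
  i=0: min(10*3^0, 670) = 10
  i=1: min(10*3^1, 670) = 30
  i=2: min(10*3^2, 670) = 90
  i=3: min(10*3^3, 670) = 270
  i=4: min(10*3^4, 670) = 670
  i=5: min(10*3^5, 670) = 670
  i=6: min(10*3^6, 670) = 670
  i=7: min(10*3^7, 670) = 670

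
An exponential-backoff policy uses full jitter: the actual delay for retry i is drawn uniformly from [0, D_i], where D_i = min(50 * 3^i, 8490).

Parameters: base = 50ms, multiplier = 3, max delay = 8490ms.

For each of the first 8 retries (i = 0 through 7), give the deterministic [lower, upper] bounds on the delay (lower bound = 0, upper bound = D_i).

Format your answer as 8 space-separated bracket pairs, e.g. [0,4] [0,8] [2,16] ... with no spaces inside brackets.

Answer: [0,50] [0,150] [0,450] [0,1350] [0,4050] [0,8490] [0,8490] [0,8490]

Derivation:
Computing bounds per retry:
  i=0: D_i=min(50*3^0,8490)=50, bounds=[0,50]
  i=1: D_i=min(50*3^1,8490)=150, bounds=[0,150]
  i=2: D_i=min(50*3^2,8490)=450, bounds=[0,450]
  i=3: D_i=min(50*3^3,8490)=1350, bounds=[0,1350]
  i=4: D_i=min(50*3^4,8490)=4050, bounds=[0,4050]
  i=5: D_i=min(50*3^5,8490)=8490, bounds=[0,8490]
  i=6: D_i=min(50*3^6,8490)=8490, bounds=[0,8490]
  i=7: D_i=min(50*3^7,8490)=8490, bounds=[0,8490]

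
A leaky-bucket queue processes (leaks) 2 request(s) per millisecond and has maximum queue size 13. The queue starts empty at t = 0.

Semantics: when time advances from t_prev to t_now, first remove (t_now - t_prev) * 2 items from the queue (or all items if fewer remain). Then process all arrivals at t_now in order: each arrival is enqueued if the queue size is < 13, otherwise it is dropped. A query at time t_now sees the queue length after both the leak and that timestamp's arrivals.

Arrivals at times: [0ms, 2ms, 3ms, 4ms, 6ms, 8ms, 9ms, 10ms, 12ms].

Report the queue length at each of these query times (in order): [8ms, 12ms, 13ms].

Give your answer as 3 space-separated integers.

Answer: 1 1 0

Derivation:
Queue lengths at query times:
  query t=8ms: backlog = 1
  query t=12ms: backlog = 1
  query t=13ms: backlog = 0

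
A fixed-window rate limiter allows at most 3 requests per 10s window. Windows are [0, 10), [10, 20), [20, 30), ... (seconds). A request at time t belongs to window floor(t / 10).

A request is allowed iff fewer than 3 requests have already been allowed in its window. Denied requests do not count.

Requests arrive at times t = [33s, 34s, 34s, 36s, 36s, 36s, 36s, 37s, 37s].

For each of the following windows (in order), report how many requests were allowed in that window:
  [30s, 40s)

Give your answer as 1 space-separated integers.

Processing requests:
  req#1 t=33s (window 3): ALLOW
  req#2 t=34s (window 3): ALLOW
  req#3 t=34s (window 3): ALLOW
  req#4 t=36s (window 3): DENY
  req#5 t=36s (window 3): DENY
  req#6 t=36s (window 3): DENY
  req#7 t=36s (window 3): DENY
  req#8 t=37s (window 3): DENY
  req#9 t=37s (window 3): DENY

Allowed counts by window: 3

Answer: 3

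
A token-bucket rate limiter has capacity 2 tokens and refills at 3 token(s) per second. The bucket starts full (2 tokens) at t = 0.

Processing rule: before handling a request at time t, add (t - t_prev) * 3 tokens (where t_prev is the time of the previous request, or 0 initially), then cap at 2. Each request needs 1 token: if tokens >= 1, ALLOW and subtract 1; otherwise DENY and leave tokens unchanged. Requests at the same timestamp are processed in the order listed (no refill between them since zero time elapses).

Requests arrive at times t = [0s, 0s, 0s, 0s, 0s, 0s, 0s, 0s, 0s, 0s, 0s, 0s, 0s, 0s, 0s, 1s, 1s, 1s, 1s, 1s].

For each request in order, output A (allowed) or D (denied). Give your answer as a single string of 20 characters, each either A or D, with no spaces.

Answer: AADDDDDDDDDDDDDAADDD

Derivation:
Simulating step by step:
  req#1 t=0s: ALLOW
  req#2 t=0s: ALLOW
  req#3 t=0s: DENY
  req#4 t=0s: DENY
  req#5 t=0s: DENY
  req#6 t=0s: DENY
  req#7 t=0s: DENY
  req#8 t=0s: DENY
  req#9 t=0s: DENY
  req#10 t=0s: DENY
  req#11 t=0s: DENY
  req#12 t=0s: DENY
  req#13 t=0s: DENY
  req#14 t=0s: DENY
  req#15 t=0s: DENY
  req#16 t=1s: ALLOW
  req#17 t=1s: ALLOW
  req#18 t=1s: DENY
  req#19 t=1s: DENY
  req#20 t=1s: DENY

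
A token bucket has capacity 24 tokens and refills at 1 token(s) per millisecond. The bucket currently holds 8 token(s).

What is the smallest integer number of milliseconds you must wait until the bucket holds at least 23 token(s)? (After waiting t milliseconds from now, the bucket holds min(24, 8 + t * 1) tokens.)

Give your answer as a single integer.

Need 8 + t * 1 >= 23, so t >= 15/1.
Smallest integer t = ceil(15/1) = 15.

Answer: 15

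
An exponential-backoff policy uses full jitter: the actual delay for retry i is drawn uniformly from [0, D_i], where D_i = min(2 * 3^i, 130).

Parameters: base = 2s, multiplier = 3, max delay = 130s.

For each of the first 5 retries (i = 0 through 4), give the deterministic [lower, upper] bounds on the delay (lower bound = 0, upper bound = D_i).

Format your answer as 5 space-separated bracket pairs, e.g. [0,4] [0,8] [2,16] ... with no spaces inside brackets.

Answer: [0,2] [0,6] [0,18] [0,54] [0,130]

Derivation:
Computing bounds per retry:
  i=0: D_i=min(2*3^0,130)=2, bounds=[0,2]
  i=1: D_i=min(2*3^1,130)=6, bounds=[0,6]
  i=2: D_i=min(2*3^2,130)=18, bounds=[0,18]
  i=3: D_i=min(2*3^3,130)=54, bounds=[0,54]
  i=4: D_i=min(2*3^4,130)=130, bounds=[0,130]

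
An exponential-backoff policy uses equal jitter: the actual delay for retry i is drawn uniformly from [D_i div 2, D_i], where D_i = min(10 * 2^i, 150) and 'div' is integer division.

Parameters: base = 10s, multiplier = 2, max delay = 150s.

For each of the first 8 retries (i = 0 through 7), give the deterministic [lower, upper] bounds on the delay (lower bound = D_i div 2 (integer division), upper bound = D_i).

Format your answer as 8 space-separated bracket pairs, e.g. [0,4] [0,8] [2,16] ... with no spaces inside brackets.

Computing bounds per retry:
  i=0: D_i=min(10*2^0,150)=10, bounds=[5,10]
  i=1: D_i=min(10*2^1,150)=20, bounds=[10,20]
  i=2: D_i=min(10*2^2,150)=40, bounds=[20,40]
  i=3: D_i=min(10*2^3,150)=80, bounds=[40,80]
  i=4: D_i=min(10*2^4,150)=150, bounds=[75,150]
  i=5: D_i=min(10*2^5,150)=150, bounds=[75,150]
  i=6: D_i=min(10*2^6,150)=150, bounds=[75,150]
  i=7: D_i=min(10*2^7,150)=150, bounds=[75,150]

Answer: [5,10] [10,20] [20,40] [40,80] [75,150] [75,150] [75,150] [75,150]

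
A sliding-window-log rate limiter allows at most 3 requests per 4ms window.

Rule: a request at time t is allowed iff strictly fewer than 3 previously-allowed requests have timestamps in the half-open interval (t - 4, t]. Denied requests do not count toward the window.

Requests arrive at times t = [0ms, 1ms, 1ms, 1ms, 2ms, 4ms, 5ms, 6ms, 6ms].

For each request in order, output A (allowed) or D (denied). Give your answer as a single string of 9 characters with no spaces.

Tracking allowed requests in the window:
  req#1 t=0ms: ALLOW
  req#2 t=1ms: ALLOW
  req#3 t=1ms: ALLOW
  req#4 t=1ms: DENY
  req#5 t=2ms: DENY
  req#6 t=4ms: ALLOW
  req#7 t=5ms: ALLOW
  req#8 t=6ms: ALLOW
  req#9 t=6ms: DENY

Answer: AAADDAAAD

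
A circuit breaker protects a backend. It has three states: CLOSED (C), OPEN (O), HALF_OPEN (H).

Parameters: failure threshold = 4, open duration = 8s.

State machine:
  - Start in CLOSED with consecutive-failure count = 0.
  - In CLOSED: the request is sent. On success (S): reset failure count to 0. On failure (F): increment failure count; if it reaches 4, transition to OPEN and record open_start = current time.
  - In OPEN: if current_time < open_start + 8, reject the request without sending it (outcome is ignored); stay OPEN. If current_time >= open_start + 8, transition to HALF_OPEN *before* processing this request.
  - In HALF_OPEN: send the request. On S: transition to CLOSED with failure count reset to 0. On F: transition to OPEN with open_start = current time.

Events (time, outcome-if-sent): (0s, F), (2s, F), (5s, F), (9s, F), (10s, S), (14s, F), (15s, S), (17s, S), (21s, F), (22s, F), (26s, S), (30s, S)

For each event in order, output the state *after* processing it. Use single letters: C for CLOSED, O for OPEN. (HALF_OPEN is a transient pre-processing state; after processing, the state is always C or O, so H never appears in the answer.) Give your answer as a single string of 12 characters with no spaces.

Answer: CCCOOOOCCCCC

Derivation:
State after each event:
  event#1 t=0s outcome=F: state=CLOSED
  event#2 t=2s outcome=F: state=CLOSED
  event#3 t=5s outcome=F: state=CLOSED
  event#4 t=9s outcome=F: state=OPEN
  event#5 t=10s outcome=S: state=OPEN
  event#6 t=14s outcome=F: state=OPEN
  event#7 t=15s outcome=S: state=OPEN
  event#8 t=17s outcome=S: state=CLOSED
  event#9 t=21s outcome=F: state=CLOSED
  event#10 t=22s outcome=F: state=CLOSED
  event#11 t=26s outcome=S: state=CLOSED
  event#12 t=30s outcome=S: state=CLOSED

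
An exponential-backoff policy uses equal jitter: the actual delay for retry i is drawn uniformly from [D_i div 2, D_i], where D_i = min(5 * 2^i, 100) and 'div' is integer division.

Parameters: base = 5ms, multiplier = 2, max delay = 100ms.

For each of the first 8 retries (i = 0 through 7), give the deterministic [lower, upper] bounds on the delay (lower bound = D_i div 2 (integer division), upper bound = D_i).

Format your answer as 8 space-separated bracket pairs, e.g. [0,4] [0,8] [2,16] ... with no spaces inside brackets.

Computing bounds per retry:
  i=0: D_i=min(5*2^0,100)=5, bounds=[2,5]
  i=1: D_i=min(5*2^1,100)=10, bounds=[5,10]
  i=2: D_i=min(5*2^2,100)=20, bounds=[10,20]
  i=3: D_i=min(5*2^3,100)=40, bounds=[20,40]
  i=4: D_i=min(5*2^4,100)=80, bounds=[40,80]
  i=5: D_i=min(5*2^5,100)=100, bounds=[50,100]
  i=6: D_i=min(5*2^6,100)=100, bounds=[50,100]
  i=7: D_i=min(5*2^7,100)=100, bounds=[50,100]

Answer: [2,5] [5,10] [10,20] [20,40] [40,80] [50,100] [50,100] [50,100]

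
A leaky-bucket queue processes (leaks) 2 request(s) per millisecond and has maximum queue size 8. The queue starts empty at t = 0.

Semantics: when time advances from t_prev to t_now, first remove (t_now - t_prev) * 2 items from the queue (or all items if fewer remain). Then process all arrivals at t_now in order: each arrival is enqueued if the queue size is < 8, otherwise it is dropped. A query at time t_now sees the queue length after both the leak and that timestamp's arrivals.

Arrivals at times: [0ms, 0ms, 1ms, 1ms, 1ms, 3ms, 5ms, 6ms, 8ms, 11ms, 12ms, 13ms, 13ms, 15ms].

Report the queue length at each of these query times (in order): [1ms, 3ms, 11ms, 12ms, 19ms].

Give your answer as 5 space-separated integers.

Queue lengths at query times:
  query t=1ms: backlog = 3
  query t=3ms: backlog = 1
  query t=11ms: backlog = 1
  query t=12ms: backlog = 1
  query t=19ms: backlog = 0

Answer: 3 1 1 1 0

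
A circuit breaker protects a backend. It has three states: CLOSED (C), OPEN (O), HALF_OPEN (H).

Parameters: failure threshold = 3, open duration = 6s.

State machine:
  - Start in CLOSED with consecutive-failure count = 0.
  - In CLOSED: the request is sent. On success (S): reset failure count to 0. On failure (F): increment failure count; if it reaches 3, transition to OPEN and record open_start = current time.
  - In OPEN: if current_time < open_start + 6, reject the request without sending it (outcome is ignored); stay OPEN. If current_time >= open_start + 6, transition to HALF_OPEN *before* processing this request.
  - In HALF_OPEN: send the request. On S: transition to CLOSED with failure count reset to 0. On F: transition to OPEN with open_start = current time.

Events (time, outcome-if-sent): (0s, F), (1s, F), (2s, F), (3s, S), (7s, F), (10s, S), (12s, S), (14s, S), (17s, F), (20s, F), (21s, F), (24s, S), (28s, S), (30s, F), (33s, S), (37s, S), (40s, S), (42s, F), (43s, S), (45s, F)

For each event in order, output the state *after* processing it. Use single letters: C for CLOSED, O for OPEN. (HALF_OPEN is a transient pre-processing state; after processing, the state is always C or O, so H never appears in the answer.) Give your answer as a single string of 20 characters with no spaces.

State after each event:
  event#1 t=0s outcome=F: state=CLOSED
  event#2 t=1s outcome=F: state=CLOSED
  event#3 t=2s outcome=F: state=OPEN
  event#4 t=3s outcome=S: state=OPEN
  event#5 t=7s outcome=F: state=OPEN
  event#6 t=10s outcome=S: state=CLOSED
  event#7 t=12s outcome=S: state=CLOSED
  event#8 t=14s outcome=S: state=CLOSED
  event#9 t=17s outcome=F: state=CLOSED
  event#10 t=20s outcome=F: state=CLOSED
  event#11 t=21s outcome=F: state=OPEN
  event#12 t=24s outcome=S: state=OPEN
  event#13 t=28s outcome=S: state=CLOSED
  event#14 t=30s outcome=F: state=CLOSED
  event#15 t=33s outcome=S: state=CLOSED
  event#16 t=37s outcome=S: state=CLOSED
  event#17 t=40s outcome=S: state=CLOSED
  event#18 t=42s outcome=F: state=CLOSED
  event#19 t=43s outcome=S: state=CLOSED
  event#20 t=45s outcome=F: state=CLOSED

Answer: CCOOOCCCCCOOCCCCCCCC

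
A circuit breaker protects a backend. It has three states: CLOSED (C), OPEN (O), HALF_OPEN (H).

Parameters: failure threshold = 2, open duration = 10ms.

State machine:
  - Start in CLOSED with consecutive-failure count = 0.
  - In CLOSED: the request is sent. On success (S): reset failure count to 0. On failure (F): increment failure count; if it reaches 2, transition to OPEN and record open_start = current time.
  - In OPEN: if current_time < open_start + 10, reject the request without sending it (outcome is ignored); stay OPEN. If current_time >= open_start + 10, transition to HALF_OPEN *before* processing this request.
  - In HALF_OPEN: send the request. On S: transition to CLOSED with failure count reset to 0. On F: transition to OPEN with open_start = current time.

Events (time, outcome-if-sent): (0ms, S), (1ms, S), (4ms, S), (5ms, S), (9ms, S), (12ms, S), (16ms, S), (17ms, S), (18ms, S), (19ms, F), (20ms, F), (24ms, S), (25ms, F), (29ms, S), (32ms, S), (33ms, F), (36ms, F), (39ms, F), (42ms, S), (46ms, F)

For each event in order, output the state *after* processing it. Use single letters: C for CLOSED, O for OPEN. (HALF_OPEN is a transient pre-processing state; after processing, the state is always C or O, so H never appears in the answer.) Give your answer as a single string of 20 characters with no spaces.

Answer: CCCCCCCCCCOOOOCCOOOO

Derivation:
State after each event:
  event#1 t=0ms outcome=S: state=CLOSED
  event#2 t=1ms outcome=S: state=CLOSED
  event#3 t=4ms outcome=S: state=CLOSED
  event#4 t=5ms outcome=S: state=CLOSED
  event#5 t=9ms outcome=S: state=CLOSED
  event#6 t=12ms outcome=S: state=CLOSED
  event#7 t=16ms outcome=S: state=CLOSED
  event#8 t=17ms outcome=S: state=CLOSED
  event#9 t=18ms outcome=S: state=CLOSED
  event#10 t=19ms outcome=F: state=CLOSED
  event#11 t=20ms outcome=F: state=OPEN
  event#12 t=24ms outcome=S: state=OPEN
  event#13 t=25ms outcome=F: state=OPEN
  event#14 t=29ms outcome=S: state=OPEN
  event#15 t=32ms outcome=S: state=CLOSED
  event#16 t=33ms outcome=F: state=CLOSED
  event#17 t=36ms outcome=F: state=OPEN
  event#18 t=39ms outcome=F: state=OPEN
  event#19 t=42ms outcome=S: state=OPEN
  event#20 t=46ms outcome=F: state=OPEN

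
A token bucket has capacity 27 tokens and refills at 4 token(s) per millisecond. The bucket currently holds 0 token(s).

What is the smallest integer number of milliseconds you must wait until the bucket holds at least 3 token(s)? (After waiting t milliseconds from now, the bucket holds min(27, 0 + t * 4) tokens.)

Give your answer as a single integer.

Need 0 + t * 4 >= 3, so t >= 3/4.
Smallest integer t = ceil(3/4) = 1.

Answer: 1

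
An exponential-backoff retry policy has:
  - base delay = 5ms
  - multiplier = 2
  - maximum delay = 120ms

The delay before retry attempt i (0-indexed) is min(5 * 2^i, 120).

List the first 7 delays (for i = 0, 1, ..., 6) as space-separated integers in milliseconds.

Computing each delay:
  i=0: min(5*2^0, 120) = 5
  i=1: min(5*2^1, 120) = 10
  i=2: min(5*2^2, 120) = 20
  i=3: min(5*2^3, 120) = 40
  i=4: min(5*2^4, 120) = 80
  i=5: min(5*2^5, 120) = 120
  i=6: min(5*2^6, 120) = 120

Answer: 5 10 20 40 80 120 120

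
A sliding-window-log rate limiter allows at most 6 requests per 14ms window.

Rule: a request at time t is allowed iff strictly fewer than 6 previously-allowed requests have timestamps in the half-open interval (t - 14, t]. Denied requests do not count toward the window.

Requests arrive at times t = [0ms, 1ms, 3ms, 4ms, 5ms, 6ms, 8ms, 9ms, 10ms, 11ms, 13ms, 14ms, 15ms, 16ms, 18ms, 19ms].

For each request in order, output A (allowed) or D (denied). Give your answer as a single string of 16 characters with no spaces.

Answer: AAAAAADDDDDAADAA

Derivation:
Tracking allowed requests in the window:
  req#1 t=0ms: ALLOW
  req#2 t=1ms: ALLOW
  req#3 t=3ms: ALLOW
  req#4 t=4ms: ALLOW
  req#5 t=5ms: ALLOW
  req#6 t=6ms: ALLOW
  req#7 t=8ms: DENY
  req#8 t=9ms: DENY
  req#9 t=10ms: DENY
  req#10 t=11ms: DENY
  req#11 t=13ms: DENY
  req#12 t=14ms: ALLOW
  req#13 t=15ms: ALLOW
  req#14 t=16ms: DENY
  req#15 t=18ms: ALLOW
  req#16 t=19ms: ALLOW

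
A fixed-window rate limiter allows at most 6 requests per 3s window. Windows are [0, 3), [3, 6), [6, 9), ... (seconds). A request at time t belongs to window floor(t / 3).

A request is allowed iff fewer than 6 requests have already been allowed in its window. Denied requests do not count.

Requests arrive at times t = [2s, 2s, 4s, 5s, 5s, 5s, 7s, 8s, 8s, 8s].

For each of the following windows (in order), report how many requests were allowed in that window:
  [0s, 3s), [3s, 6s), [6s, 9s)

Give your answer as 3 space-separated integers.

Answer: 2 4 4

Derivation:
Processing requests:
  req#1 t=2s (window 0): ALLOW
  req#2 t=2s (window 0): ALLOW
  req#3 t=4s (window 1): ALLOW
  req#4 t=5s (window 1): ALLOW
  req#5 t=5s (window 1): ALLOW
  req#6 t=5s (window 1): ALLOW
  req#7 t=7s (window 2): ALLOW
  req#8 t=8s (window 2): ALLOW
  req#9 t=8s (window 2): ALLOW
  req#10 t=8s (window 2): ALLOW

Allowed counts by window: 2 4 4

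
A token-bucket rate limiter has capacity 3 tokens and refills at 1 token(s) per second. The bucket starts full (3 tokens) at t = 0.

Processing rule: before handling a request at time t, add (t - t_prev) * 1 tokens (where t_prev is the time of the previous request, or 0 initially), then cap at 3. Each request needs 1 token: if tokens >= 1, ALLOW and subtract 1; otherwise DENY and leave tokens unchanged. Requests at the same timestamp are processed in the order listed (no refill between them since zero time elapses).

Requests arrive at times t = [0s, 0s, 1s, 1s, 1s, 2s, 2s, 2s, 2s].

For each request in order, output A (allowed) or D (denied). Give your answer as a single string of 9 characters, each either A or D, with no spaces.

Answer: AAAADADDD

Derivation:
Simulating step by step:
  req#1 t=0s: ALLOW
  req#2 t=0s: ALLOW
  req#3 t=1s: ALLOW
  req#4 t=1s: ALLOW
  req#5 t=1s: DENY
  req#6 t=2s: ALLOW
  req#7 t=2s: DENY
  req#8 t=2s: DENY
  req#9 t=2s: DENY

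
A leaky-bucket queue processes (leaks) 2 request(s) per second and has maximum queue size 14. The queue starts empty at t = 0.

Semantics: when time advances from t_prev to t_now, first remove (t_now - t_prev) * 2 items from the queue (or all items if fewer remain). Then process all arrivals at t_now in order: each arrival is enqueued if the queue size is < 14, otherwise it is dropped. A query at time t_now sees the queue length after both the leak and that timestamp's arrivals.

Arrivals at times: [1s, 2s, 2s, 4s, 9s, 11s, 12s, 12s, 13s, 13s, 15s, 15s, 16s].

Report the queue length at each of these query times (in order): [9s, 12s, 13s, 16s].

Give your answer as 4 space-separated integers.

Queue lengths at query times:
  query t=9s: backlog = 1
  query t=12s: backlog = 2
  query t=13s: backlog = 2
  query t=16s: backlog = 1

Answer: 1 2 2 1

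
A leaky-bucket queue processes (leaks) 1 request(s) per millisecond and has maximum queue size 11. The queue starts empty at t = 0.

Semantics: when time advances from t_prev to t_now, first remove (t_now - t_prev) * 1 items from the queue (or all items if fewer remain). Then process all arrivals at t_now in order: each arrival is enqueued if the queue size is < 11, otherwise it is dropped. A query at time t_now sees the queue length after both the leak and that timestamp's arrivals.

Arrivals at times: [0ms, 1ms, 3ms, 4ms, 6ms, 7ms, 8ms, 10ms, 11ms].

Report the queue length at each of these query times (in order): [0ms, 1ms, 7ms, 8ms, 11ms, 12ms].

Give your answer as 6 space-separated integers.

Answer: 1 1 1 1 1 0

Derivation:
Queue lengths at query times:
  query t=0ms: backlog = 1
  query t=1ms: backlog = 1
  query t=7ms: backlog = 1
  query t=8ms: backlog = 1
  query t=11ms: backlog = 1
  query t=12ms: backlog = 0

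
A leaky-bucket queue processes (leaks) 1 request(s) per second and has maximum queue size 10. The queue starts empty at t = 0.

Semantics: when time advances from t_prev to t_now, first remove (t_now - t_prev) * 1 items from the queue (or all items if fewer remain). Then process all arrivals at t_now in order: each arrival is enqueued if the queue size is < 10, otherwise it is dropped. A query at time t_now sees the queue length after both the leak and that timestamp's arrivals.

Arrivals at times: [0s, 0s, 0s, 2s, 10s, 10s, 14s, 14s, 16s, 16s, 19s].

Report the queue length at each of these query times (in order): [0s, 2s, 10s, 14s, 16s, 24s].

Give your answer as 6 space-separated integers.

Queue lengths at query times:
  query t=0s: backlog = 3
  query t=2s: backlog = 2
  query t=10s: backlog = 2
  query t=14s: backlog = 2
  query t=16s: backlog = 2
  query t=24s: backlog = 0

Answer: 3 2 2 2 2 0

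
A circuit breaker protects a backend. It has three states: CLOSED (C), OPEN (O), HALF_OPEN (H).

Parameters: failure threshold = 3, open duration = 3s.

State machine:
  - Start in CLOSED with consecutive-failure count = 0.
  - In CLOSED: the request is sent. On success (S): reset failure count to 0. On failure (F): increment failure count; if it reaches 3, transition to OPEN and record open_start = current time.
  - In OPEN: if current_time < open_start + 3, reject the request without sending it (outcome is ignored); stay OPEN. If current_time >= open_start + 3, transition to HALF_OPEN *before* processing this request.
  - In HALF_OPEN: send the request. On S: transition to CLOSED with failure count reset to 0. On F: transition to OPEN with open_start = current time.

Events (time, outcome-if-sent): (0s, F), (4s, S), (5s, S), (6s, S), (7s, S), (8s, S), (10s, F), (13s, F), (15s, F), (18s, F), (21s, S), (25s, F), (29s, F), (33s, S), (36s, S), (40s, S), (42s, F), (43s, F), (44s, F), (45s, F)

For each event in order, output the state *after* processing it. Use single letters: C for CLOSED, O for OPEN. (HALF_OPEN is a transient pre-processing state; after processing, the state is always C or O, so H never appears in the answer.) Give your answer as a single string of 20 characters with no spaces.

State after each event:
  event#1 t=0s outcome=F: state=CLOSED
  event#2 t=4s outcome=S: state=CLOSED
  event#3 t=5s outcome=S: state=CLOSED
  event#4 t=6s outcome=S: state=CLOSED
  event#5 t=7s outcome=S: state=CLOSED
  event#6 t=8s outcome=S: state=CLOSED
  event#7 t=10s outcome=F: state=CLOSED
  event#8 t=13s outcome=F: state=CLOSED
  event#9 t=15s outcome=F: state=OPEN
  event#10 t=18s outcome=F: state=OPEN
  event#11 t=21s outcome=S: state=CLOSED
  event#12 t=25s outcome=F: state=CLOSED
  event#13 t=29s outcome=F: state=CLOSED
  event#14 t=33s outcome=S: state=CLOSED
  event#15 t=36s outcome=S: state=CLOSED
  event#16 t=40s outcome=S: state=CLOSED
  event#17 t=42s outcome=F: state=CLOSED
  event#18 t=43s outcome=F: state=CLOSED
  event#19 t=44s outcome=F: state=OPEN
  event#20 t=45s outcome=F: state=OPEN

Answer: CCCCCCCCOOCCCCCCCCOO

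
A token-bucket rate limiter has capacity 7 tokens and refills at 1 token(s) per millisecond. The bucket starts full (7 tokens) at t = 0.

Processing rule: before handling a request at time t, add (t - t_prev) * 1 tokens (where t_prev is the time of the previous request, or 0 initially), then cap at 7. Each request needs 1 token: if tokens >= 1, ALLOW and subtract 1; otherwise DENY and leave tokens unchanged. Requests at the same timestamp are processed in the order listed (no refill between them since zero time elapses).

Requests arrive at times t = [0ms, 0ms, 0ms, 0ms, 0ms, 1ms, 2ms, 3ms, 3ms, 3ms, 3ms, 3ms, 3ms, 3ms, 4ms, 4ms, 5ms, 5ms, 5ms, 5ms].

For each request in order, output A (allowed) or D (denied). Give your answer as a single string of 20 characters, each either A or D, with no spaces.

Simulating step by step:
  req#1 t=0ms: ALLOW
  req#2 t=0ms: ALLOW
  req#3 t=0ms: ALLOW
  req#4 t=0ms: ALLOW
  req#5 t=0ms: ALLOW
  req#6 t=1ms: ALLOW
  req#7 t=2ms: ALLOW
  req#8 t=3ms: ALLOW
  req#9 t=3ms: ALLOW
  req#10 t=3ms: ALLOW
  req#11 t=3ms: DENY
  req#12 t=3ms: DENY
  req#13 t=3ms: DENY
  req#14 t=3ms: DENY
  req#15 t=4ms: ALLOW
  req#16 t=4ms: DENY
  req#17 t=5ms: ALLOW
  req#18 t=5ms: DENY
  req#19 t=5ms: DENY
  req#20 t=5ms: DENY

Answer: AAAAAAAAAADDDDADADDD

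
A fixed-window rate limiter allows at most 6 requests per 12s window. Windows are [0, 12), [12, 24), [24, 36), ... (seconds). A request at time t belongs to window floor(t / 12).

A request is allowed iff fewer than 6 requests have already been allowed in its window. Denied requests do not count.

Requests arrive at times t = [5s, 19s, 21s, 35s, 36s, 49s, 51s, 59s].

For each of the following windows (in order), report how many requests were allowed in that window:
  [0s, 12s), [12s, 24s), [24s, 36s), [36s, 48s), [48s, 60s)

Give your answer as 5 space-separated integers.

Answer: 1 2 1 1 3

Derivation:
Processing requests:
  req#1 t=5s (window 0): ALLOW
  req#2 t=19s (window 1): ALLOW
  req#3 t=21s (window 1): ALLOW
  req#4 t=35s (window 2): ALLOW
  req#5 t=36s (window 3): ALLOW
  req#6 t=49s (window 4): ALLOW
  req#7 t=51s (window 4): ALLOW
  req#8 t=59s (window 4): ALLOW

Allowed counts by window: 1 2 1 1 3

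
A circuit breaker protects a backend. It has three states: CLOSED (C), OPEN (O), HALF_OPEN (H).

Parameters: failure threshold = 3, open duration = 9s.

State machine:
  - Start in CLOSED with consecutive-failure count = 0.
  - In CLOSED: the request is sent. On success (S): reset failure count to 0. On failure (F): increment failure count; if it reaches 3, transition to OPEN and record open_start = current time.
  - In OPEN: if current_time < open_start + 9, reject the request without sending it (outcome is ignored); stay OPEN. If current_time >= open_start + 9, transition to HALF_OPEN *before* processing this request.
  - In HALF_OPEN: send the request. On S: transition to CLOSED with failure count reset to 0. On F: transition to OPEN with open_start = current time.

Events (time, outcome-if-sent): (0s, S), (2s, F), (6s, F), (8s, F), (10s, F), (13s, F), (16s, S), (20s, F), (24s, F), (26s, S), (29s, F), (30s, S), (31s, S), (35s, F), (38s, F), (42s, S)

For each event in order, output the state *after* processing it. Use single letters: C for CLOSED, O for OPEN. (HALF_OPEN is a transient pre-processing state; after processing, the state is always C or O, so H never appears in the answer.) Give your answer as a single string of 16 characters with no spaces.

Answer: CCCOOOOOOOOOOOOO

Derivation:
State after each event:
  event#1 t=0s outcome=S: state=CLOSED
  event#2 t=2s outcome=F: state=CLOSED
  event#3 t=6s outcome=F: state=CLOSED
  event#4 t=8s outcome=F: state=OPEN
  event#5 t=10s outcome=F: state=OPEN
  event#6 t=13s outcome=F: state=OPEN
  event#7 t=16s outcome=S: state=OPEN
  event#8 t=20s outcome=F: state=OPEN
  event#9 t=24s outcome=F: state=OPEN
  event#10 t=26s outcome=S: state=OPEN
  event#11 t=29s outcome=F: state=OPEN
  event#12 t=30s outcome=S: state=OPEN
  event#13 t=31s outcome=S: state=OPEN
  event#14 t=35s outcome=F: state=OPEN
  event#15 t=38s outcome=F: state=OPEN
  event#16 t=42s outcome=S: state=OPEN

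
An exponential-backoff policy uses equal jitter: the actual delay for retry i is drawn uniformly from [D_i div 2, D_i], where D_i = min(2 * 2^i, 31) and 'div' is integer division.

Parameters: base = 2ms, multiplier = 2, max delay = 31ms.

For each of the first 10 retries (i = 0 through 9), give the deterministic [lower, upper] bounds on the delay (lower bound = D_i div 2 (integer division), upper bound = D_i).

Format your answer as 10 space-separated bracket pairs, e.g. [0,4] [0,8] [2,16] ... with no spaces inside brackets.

Computing bounds per retry:
  i=0: D_i=min(2*2^0,31)=2, bounds=[1,2]
  i=1: D_i=min(2*2^1,31)=4, bounds=[2,4]
  i=2: D_i=min(2*2^2,31)=8, bounds=[4,8]
  i=3: D_i=min(2*2^3,31)=16, bounds=[8,16]
  i=4: D_i=min(2*2^4,31)=31, bounds=[15,31]
  i=5: D_i=min(2*2^5,31)=31, bounds=[15,31]
  i=6: D_i=min(2*2^6,31)=31, bounds=[15,31]
  i=7: D_i=min(2*2^7,31)=31, bounds=[15,31]
  i=8: D_i=min(2*2^8,31)=31, bounds=[15,31]
  i=9: D_i=min(2*2^9,31)=31, bounds=[15,31]

Answer: [1,2] [2,4] [4,8] [8,16] [15,31] [15,31] [15,31] [15,31] [15,31] [15,31]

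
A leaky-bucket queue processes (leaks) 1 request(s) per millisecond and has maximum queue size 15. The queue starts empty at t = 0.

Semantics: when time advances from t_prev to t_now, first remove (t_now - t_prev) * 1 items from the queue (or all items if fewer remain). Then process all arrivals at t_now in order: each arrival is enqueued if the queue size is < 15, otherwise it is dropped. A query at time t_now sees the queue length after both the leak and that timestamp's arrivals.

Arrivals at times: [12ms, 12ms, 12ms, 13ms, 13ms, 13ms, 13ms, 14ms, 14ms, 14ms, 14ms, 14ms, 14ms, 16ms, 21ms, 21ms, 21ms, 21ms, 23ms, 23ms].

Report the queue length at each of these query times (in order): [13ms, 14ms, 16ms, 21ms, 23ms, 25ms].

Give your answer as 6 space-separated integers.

Queue lengths at query times:
  query t=13ms: backlog = 6
  query t=14ms: backlog = 11
  query t=16ms: backlog = 10
  query t=21ms: backlog = 9
  query t=23ms: backlog = 9
  query t=25ms: backlog = 7

Answer: 6 11 10 9 9 7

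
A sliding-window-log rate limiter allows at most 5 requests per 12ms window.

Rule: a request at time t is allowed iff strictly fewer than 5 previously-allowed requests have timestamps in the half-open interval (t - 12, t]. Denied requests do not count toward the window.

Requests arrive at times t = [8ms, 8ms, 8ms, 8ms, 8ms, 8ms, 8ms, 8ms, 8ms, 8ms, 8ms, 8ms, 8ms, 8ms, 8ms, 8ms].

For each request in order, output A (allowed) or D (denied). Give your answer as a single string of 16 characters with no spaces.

Answer: AAAAADDDDDDDDDDD

Derivation:
Tracking allowed requests in the window:
  req#1 t=8ms: ALLOW
  req#2 t=8ms: ALLOW
  req#3 t=8ms: ALLOW
  req#4 t=8ms: ALLOW
  req#5 t=8ms: ALLOW
  req#6 t=8ms: DENY
  req#7 t=8ms: DENY
  req#8 t=8ms: DENY
  req#9 t=8ms: DENY
  req#10 t=8ms: DENY
  req#11 t=8ms: DENY
  req#12 t=8ms: DENY
  req#13 t=8ms: DENY
  req#14 t=8ms: DENY
  req#15 t=8ms: DENY
  req#16 t=8ms: DENY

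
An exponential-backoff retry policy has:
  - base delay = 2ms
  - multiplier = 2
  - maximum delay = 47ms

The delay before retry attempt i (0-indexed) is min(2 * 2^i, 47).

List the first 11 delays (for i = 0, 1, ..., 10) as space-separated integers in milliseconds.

Computing each delay:
  i=0: min(2*2^0, 47) = 2
  i=1: min(2*2^1, 47) = 4
  i=2: min(2*2^2, 47) = 8
  i=3: min(2*2^3, 47) = 16
  i=4: min(2*2^4, 47) = 32
  i=5: min(2*2^5, 47) = 47
  i=6: min(2*2^6, 47) = 47
  i=7: min(2*2^7, 47) = 47
  i=8: min(2*2^8, 47) = 47
  i=9: min(2*2^9, 47) = 47
  i=10: min(2*2^10, 47) = 47

Answer: 2 4 8 16 32 47 47 47 47 47 47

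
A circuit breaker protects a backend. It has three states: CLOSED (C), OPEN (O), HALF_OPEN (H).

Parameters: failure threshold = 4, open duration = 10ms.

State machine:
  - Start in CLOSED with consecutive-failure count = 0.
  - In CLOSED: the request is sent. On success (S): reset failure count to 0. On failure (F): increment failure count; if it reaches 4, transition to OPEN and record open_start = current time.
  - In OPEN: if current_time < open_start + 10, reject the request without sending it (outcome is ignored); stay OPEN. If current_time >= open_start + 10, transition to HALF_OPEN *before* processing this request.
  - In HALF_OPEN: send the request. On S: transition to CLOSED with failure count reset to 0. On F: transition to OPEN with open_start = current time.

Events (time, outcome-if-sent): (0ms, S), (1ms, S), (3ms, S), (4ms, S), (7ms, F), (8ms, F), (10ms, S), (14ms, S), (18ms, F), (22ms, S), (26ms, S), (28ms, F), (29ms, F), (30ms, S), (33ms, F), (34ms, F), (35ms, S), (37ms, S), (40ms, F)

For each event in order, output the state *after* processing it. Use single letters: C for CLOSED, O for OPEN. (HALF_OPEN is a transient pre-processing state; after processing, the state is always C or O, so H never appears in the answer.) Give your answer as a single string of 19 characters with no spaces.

State after each event:
  event#1 t=0ms outcome=S: state=CLOSED
  event#2 t=1ms outcome=S: state=CLOSED
  event#3 t=3ms outcome=S: state=CLOSED
  event#4 t=4ms outcome=S: state=CLOSED
  event#5 t=7ms outcome=F: state=CLOSED
  event#6 t=8ms outcome=F: state=CLOSED
  event#7 t=10ms outcome=S: state=CLOSED
  event#8 t=14ms outcome=S: state=CLOSED
  event#9 t=18ms outcome=F: state=CLOSED
  event#10 t=22ms outcome=S: state=CLOSED
  event#11 t=26ms outcome=S: state=CLOSED
  event#12 t=28ms outcome=F: state=CLOSED
  event#13 t=29ms outcome=F: state=CLOSED
  event#14 t=30ms outcome=S: state=CLOSED
  event#15 t=33ms outcome=F: state=CLOSED
  event#16 t=34ms outcome=F: state=CLOSED
  event#17 t=35ms outcome=S: state=CLOSED
  event#18 t=37ms outcome=S: state=CLOSED
  event#19 t=40ms outcome=F: state=CLOSED

Answer: CCCCCCCCCCCCCCCCCCC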